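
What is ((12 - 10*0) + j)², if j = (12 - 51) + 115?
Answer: 7744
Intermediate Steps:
j = 76 (j = -39 + 115 = 76)
((12 - 10*0) + j)² = ((12 - 10*0) + 76)² = ((12 + 0) + 76)² = (12 + 76)² = 88² = 7744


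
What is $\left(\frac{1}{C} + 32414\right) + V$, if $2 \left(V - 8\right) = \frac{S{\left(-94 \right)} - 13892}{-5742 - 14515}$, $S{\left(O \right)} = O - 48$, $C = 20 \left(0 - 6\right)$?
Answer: $\frac{78813516263}{2430840} \approx 32422.0$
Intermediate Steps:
$C = -120$ ($C = 20 \left(-6\right) = -120$)
$S{\left(O \right)} = -48 + O$
$V = \frac{169073}{20257}$ ($V = 8 + \frac{\left(\left(-48 - 94\right) - 13892\right) \frac{1}{-5742 - 14515}}{2} = 8 + \frac{\left(-142 - 13892\right) \frac{1}{-20257}}{2} = 8 + \frac{\left(-14034\right) \left(- \frac{1}{20257}\right)}{2} = 8 + \frac{1}{2} \cdot \frac{14034}{20257} = 8 + \frac{7017}{20257} = \frac{169073}{20257} \approx 8.3464$)
$\left(\frac{1}{C} + 32414\right) + V = \left(\frac{1}{-120} + 32414\right) + \frac{169073}{20257} = \left(- \frac{1}{120} + 32414\right) + \frac{169073}{20257} = \frac{3889679}{120} + \frac{169073}{20257} = \frac{78813516263}{2430840}$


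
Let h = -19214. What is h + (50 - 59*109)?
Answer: -25595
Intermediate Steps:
h + (50 - 59*109) = -19214 + (50 - 59*109) = -19214 + (50 - 6431) = -19214 - 6381 = -25595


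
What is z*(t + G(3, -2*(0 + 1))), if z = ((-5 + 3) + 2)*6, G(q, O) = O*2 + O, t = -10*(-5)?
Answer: 0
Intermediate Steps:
t = 50
G(q, O) = 3*O (G(q, O) = 2*O + O = 3*O)
z = 0 (z = (-2 + 2)*6 = 0*6 = 0)
z*(t + G(3, -2*(0 + 1))) = 0*(50 + 3*(-2*(0 + 1))) = 0*(50 + 3*(-2*1)) = 0*(50 + 3*(-2)) = 0*(50 - 6) = 0*44 = 0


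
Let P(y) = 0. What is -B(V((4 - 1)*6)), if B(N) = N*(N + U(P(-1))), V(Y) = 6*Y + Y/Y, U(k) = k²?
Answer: -11881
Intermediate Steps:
V(Y) = 1 + 6*Y (V(Y) = 6*Y + 1 = 1 + 6*Y)
B(N) = N² (B(N) = N*(N + 0²) = N*(N + 0) = N*N = N²)
-B(V((4 - 1)*6)) = -(1 + 6*((4 - 1)*6))² = -(1 + 6*(3*6))² = -(1 + 6*18)² = -(1 + 108)² = -1*109² = -1*11881 = -11881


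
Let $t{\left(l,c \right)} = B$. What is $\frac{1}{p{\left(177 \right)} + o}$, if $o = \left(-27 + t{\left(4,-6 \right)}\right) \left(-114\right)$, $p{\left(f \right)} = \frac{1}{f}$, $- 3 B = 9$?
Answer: $\frac{177}{605341} \approx 0.0002924$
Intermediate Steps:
$B = -3$ ($B = \left(- \frac{1}{3}\right) 9 = -3$)
$t{\left(l,c \right)} = -3$
$o = 3420$ ($o = \left(-27 - 3\right) \left(-114\right) = \left(-30\right) \left(-114\right) = 3420$)
$\frac{1}{p{\left(177 \right)} + o} = \frac{1}{\frac{1}{177} + 3420} = \frac{1}{\frac{605341}{177}} = \frac{177}{605341}$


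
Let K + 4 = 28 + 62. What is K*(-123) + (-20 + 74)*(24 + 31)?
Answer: -7608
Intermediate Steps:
K = 86 (K = -4 + (28 + 62) = -4 + 90 = 86)
K*(-123) + (-20 + 74)*(24 + 31) = 86*(-123) + (-20 + 74)*(24 + 31) = -10578 + 54*55 = -10578 + 2970 = -7608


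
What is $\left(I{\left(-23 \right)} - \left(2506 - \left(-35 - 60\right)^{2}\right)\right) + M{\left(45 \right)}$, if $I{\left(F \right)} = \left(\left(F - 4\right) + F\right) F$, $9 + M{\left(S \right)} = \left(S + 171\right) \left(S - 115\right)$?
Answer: $-7460$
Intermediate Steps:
$M{\left(S \right)} = -9 + \left(-115 + S\right) \left(171 + S\right)$ ($M{\left(S \right)} = -9 + \left(S + 171\right) \left(S - 115\right) = -9 + \left(171 + S\right) \left(-115 + S\right) = -9 + \left(-115 + S\right) \left(171 + S\right)$)
$I{\left(F \right)} = F \left(-4 + 2 F\right)$ ($I{\left(F \right)} = \left(\left(-4 + F\right) + F\right) F = \left(-4 + 2 F\right) F = F \left(-4 + 2 F\right)$)
$\left(I{\left(-23 \right)} - \left(2506 - \left(-35 - 60\right)^{2}\right)\right) + M{\left(45 \right)} = \left(2 \left(-23\right) \left(-2 - 23\right) - \left(2506 - \left(-35 - 60\right)^{2}\right)\right) + \left(-19674 + 45^{2} + 56 \cdot 45\right) = \left(2 \left(-23\right) \left(-25\right) - \left(2506 - \left(-95\right)^{2}\right)\right) + \left(-19674 + 2025 + 2520\right) = \left(1150 + \left(9025 - 2506\right)\right) - 15129 = \left(1150 + 6519\right) - 15129 = 7669 - 15129 = -7460$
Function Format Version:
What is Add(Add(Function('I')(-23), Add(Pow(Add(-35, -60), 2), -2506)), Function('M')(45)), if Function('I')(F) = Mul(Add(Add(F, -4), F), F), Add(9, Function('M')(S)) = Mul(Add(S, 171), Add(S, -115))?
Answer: -7460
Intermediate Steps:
Function('M')(S) = Add(-9, Mul(Add(-115, S), Add(171, S))) (Function('M')(S) = Add(-9, Mul(Add(S, 171), Add(S, -115))) = Add(-9, Mul(Add(171, S), Add(-115, S))) = Add(-9, Mul(Add(-115, S), Add(171, S))))
Function('I')(F) = Mul(F, Add(-4, Mul(2, F))) (Function('I')(F) = Mul(Add(Add(-4, F), F), F) = Mul(Add(-4, Mul(2, F)), F) = Mul(F, Add(-4, Mul(2, F))))
Add(Add(Function('I')(-23), Add(Pow(Add(-35, -60), 2), -2506)), Function('M')(45)) = Add(Add(Mul(2, -23, Add(-2, -23)), Add(Pow(Add(-35, -60), 2), -2506)), Add(-19674, Pow(45, 2), Mul(56, 45))) = Add(Add(Mul(2, -23, -25), Add(Pow(-95, 2), -2506)), Add(-19674, 2025, 2520)) = Add(Add(1150, Add(9025, -2506)), -15129) = Add(Add(1150, 6519), -15129) = Add(7669, -15129) = -7460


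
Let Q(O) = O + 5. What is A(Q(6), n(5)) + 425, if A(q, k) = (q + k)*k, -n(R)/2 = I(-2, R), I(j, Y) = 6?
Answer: 437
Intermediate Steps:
Q(O) = 5 + O
n(R) = -12 (n(R) = -2*6 = -12)
A(q, k) = k*(k + q) (A(q, k) = (k + q)*k = k*(k + q))
A(Q(6), n(5)) + 425 = -12*(-12 + (5 + 6)) + 425 = -12*(-12 + 11) + 425 = -12*(-1) + 425 = 12 + 425 = 437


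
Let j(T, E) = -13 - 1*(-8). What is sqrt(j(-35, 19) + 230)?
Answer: 15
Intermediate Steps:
j(T, E) = -5 (j(T, E) = -13 + 8 = -5)
sqrt(j(-35, 19) + 230) = sqrt(-5 + 230) = sqrt(225) = 15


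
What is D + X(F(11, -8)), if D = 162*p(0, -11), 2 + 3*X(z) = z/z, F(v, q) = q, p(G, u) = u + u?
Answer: -10693/3 ≈ -3564.3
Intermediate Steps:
p(G, u) = 2*u
X(z) = -⅓ (X(z) = -⅔ + (z/z)/3 = -⅔ + (⅓)*1 = -⅔ + ⅓ = -⅓)
D = -3564 (D = 162*(2*(-11)) = 162*(-22) = -3564)
D + X(F(11, -8)) = -3564 - ⅓ = -10693/3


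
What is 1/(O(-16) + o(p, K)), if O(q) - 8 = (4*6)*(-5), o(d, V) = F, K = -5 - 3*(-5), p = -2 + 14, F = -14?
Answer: -1/126 ≈ -0.0079365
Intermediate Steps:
p = 12
K = 10 (K = -5 + 15 = 10)
o(d, V) = -14
O(q) = -112 (O(q) = 8 + (4*6)*(-5) = 8 + 24*(-5) = 8 - 120 = -112)
1/(O(-16) + o(p, K)) = 1/(-112 - 14) = 1/(-126) = -1/126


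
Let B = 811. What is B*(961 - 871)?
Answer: 72990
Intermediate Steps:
B*(961 - 871) = 811*(961 - 871) = 811*90 = 72990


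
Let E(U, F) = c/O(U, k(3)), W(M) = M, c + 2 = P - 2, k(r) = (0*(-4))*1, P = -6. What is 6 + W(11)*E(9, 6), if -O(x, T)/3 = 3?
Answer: 164/9 ≈ 18.222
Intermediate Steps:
k(r) = 0 (k(r) = 0*1 = 0)
O(x, T) = -9 (O(x, T) = -3*3 = -9)
c = -10 (c = -2 + (-6 - 2) = -2 - 8 = -10)
E(U, F) = 10/9 (E(U, F) = -10/(-9) = -10*(-⅑) = 10/9)
6 + W(11)*E(9, 6) = 6 + 11*(10/9) = 6 + 110/9 = 164/9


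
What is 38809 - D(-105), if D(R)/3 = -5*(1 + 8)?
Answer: 38944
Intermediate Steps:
D(R) = -135 (D(R) = 3*(-5*(1 + 8)) = 3*(-5*9) = 3*(-45) = -135)
38809 - D(-105) = 38809 - 1*(-135) = 38809 + 135 = 38944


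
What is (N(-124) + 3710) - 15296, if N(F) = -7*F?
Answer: -10718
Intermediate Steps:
(N(-124) + 3710) - 15296 = (-7*(-124) + 3710) - 15296 = (868 + 3710) - 15296 = 4578 - 15296 = -10718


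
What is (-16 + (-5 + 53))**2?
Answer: 1024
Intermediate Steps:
(-16 + (-5 + 53))**2 = (-16 + 48)**2 = 32**2 = 1024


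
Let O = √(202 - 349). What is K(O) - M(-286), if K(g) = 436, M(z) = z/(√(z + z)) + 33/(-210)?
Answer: 30531/70 - I*√143 ≈ 436.16 - 11.958*I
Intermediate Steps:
M(z) = -11/70 + √2*√z/2 (M(z) = z/(√(2*z)) + 33*(-1/210) = z/((√2*√z)) - 11/70 = z*(√2/(2*√z)) - 11/70 = √2*√z/2 - 11/70 = -11/70 + √2*√z/2)
O = 7*I*√3 (O = √(-147) = 7*I*√3 ≈ 12.124*I)
K(O) - M(-286) = 436 - (-11/70 + √2*√(-286)/2) = 436 - (-11/70 + √2*(I*√286)/2) = 436 - (-11/70 + I*√143) = 436 + (11/70 - I*√143) = 30531/70 - I*√143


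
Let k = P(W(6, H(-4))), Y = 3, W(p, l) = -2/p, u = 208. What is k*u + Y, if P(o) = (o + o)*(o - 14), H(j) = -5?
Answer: 17915/9 ≈ 1990.6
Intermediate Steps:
P(o) = 2*o*(-14 + o) (P(o) = (2*o)*(-14 + o) = 2*o*(-14 + o))
k = 86/9 (k = 2*(-2/6)*(-14 - 2/6) = 2*(-2*⅙)*(-14 - 2*⅙) = 2*(-⅓)*(-14 - ⅓) = 2*(-⅓)*(-43/3) = 86/9 ≈ 9.5556)
k*u + Y = (86/9)*208 + 3 = 17888/9 + 3 = 17915/9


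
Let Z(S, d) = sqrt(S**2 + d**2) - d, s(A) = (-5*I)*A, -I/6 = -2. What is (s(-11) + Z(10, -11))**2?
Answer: (671 + sqrt(221))**2 ≈ 4.7041e+5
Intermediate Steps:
I = 12 (I = -6*(-2) = 12)
s(A) = -60*A (s(A) = (-5*12)*A = -60*A)
(s(-11) + Z(10, -11))**2 = (-60*(-11) + (sqrt(10**2 + (-11)**2) - 1*(-11)))**2 = (660 + (sqrt(100 + 121) + 11))**2 = (660 + (sqrt(221) + 11))**2 = (660 + (11 + sqrt(221)))**2 = (671 + sqrt(221))**2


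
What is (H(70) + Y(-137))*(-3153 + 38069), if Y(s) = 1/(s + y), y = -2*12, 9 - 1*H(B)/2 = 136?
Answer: -203984260/23 ≈ -8.8689e+6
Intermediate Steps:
H(B) = -254 (H(B) = 18 - 2*136 = 18 - 272 = -254)
y = -24
Y(s) = 1/(-24 + s) (Y(s) = 1/(s - 24) = 1/(-24 + s))
(H(70) + Y(-137))*(-3153 + 38069) = (-254 + 1/(-24 - 137))*(-3153 + 38069) = (-254 + 1/(-161))*34916 = (-254 - 1/161)*34916 = -40895/161*34916 = -203984260/23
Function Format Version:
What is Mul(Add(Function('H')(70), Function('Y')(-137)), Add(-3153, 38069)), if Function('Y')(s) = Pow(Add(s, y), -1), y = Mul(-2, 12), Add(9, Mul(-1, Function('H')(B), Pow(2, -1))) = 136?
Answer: Rational(-203984260, 23) ≈ -8.8689e+6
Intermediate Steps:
Function('H')(B) = -254 (Function('H')(B) = Add(18, Mul(-2, 136)) = Add(18, -272) = -254)
y = -24
Function('Y')(s) = Pow(Add(-24, s), -1) (Function('Y')(s) = Pow(Add(s, -24), -1) = Pow(Add(-24, s), -1))
Mul(Add(Function('H')(70), Function('Y')(-137)), Add(-3153, 38069)) = Mul(Add(-254, Pow(Add(-24, -137), -1)), Add(-3153, 38069)) = Mul(Add(-254, Pow(-161, -1)), 34916) = Mul(Add(-254, Rational(-1, 161)), 34916) = Mul(Rational(-40895, 161), 34916) = Rational(-203984260, 23)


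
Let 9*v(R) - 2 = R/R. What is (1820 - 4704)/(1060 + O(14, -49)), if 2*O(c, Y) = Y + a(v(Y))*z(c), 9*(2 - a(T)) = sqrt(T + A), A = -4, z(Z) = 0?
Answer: -5768/2071 ≈ -2.7851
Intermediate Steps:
v(R) = 1/3 (v(R) = 2/9 + (R/R)/9 = 2/9 + (1/9)*1 = 2/9 + 1/9 = 1/3)
a(T) = 2 - sqrt(-4 + T)/9 (a(T) = 2 - sqrt(T - 4)/9 = 2 - sqrt(-4 + T)/9)
O(c, Y) = Y/2 (O(c, Y) = (Y + (2 - sqrt(-4 + 1/3)/9)*0)/2 = (Y + (2 - I*sqrt(33)/27)*0)/2 = (Y + 0)/2 = Y/2)
(1820 - 4704)/(1060 + O(14, -49)) = (1820 - 4704)/(1060 + (1/2)*(-49)) = -2884/(1060 - 49/2) = -2884/2071/2 = -2884*2/2071 = -5768/2071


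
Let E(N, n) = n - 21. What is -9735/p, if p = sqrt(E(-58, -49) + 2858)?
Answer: -9735*sqrt(697)/1394 ≈ -184.37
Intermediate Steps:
E(N, n) = -21 + n
p = 2*sqrt(697) (p = sqrt((-21 - 49) + 2858) = sqrt(-70 + 2858) = sqrt(2788) = 2*sqrt(697) ≈ 52.802)
-9735/p = -9735*sqrt(697)/1394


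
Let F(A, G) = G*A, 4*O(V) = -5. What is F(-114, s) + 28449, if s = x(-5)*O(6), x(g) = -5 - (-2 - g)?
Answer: 27309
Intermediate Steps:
O(V) = -5/4 (O(V) = (¼)*(-5) = -5/4)
x(g) = -3 + g (x(g) = -5 + (2 + g) = -3 + g)
s = 10 (s = (-3 - 5)*(-5/4) = -8*(-5/4) = 10)
F(A, G) = A*G
F(-114, s) + 28449 = -114*10 + 28449 = -1140 + 28449 = 27309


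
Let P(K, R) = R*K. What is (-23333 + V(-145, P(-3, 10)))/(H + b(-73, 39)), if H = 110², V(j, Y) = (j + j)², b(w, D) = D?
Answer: 60767/12139 ≈ 5.0059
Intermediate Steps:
P(K, R) = K*R
V(j, Y) = 4*j² (V(j, Y) = (2*j)² = 4*j²)
H = 12100
(-23333 + V(-145, P(-3, 10)))/(H + b(-73, 39)) = (-23333 + 4*(-145)²)/(12100 + 39) = (-23333 + 4*21025)/12139 = (-23333 + 84100)*(1/12139) = 60767*(1/12139) = 60767/12139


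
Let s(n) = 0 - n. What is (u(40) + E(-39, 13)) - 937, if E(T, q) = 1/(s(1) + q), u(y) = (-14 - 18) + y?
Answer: -11147/12 ≈ -928.92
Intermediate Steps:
u(y) = -32 + y
s(n) = -n
E(T, q) = 1/(-1 + q) (E(T, q) = 1/(-1*1 + q) = 1/(-1 + q))
(u(40) + E(-39, 13)) - 937 = ((-32 + 40) + 1/(-1 + 13)) - 937 = (8 + 1/12) - 937 = 97/12 - 937 = -11147/12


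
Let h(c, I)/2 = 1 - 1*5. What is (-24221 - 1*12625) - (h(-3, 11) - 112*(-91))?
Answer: -47030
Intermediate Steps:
h(c, I) = -8 (h(c, I) = 2*(1 - 1*5) = 2*(1 - 5) = 2*(-4) = -8)
(-24221 - 1*12625) - (h(-3, 11) - 112*(-91)) = (-24221 - 1*12625) - (-8 - 112*(-91)) = (-24221 - 12625) - (-8 + 10192) = -36846 - 1*10184 = -36846 - 10184 = -47030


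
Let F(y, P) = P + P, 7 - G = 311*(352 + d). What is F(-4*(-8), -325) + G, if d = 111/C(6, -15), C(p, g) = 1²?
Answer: -144636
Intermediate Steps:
C(p, g) = 1
d = 111 (d = 111/1 = 111*1 = 111)
G = -143986 (G = 7 - 311*(352 + 111) = 7 - 311*463 = 7 - 1*143993 = 7 - 143993 = -143986)
F(y, P) = 2*P
F(-4*(-8), -325) + G = 2*(-325) - 143986 = -650 - 143986 = -144636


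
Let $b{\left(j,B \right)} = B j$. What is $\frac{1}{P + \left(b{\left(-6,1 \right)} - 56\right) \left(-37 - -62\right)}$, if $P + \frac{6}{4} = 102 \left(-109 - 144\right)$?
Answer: $- \frac{2}{54715} \approx -3.6553 \cdot 10^{-5}$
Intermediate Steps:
$P = - \frac{51615}{2}$ ($P = - \frac{3}{2} + 102 \left(-109 - 144\right) = - \frac{3}{2} + 102 \left(-253\right) = - \frac{3}{2} - 25806 = - \frac{51615}{2} \approx -25808.0$)
$\frac{1}{P + \left(b{\left(-6,1 \right)} - 56\right) \left(-37 - -62\right)} = \frac{1}{- \frac{51615}{2} + \left(1 \left(-6\right) - 56\right) \left(-37 - -62\right)} = \frac{1}{- \frac{51615}{2} + \left(-6 - 56\right) \left(-37 + 62\right)} = \frac{1}{- \frac{51615}{2} - 1550} = \frac{1}{- \frac{54715}{2}} = - \frac{2}{54715}$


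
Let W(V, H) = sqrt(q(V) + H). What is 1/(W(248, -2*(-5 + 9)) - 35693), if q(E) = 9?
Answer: -1/35692 ≈ -2.8017e-5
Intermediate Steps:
W(V, H) = sqrt(9 + H)
1/(W(248, -2*(-5 + 9)) - 35693) = 1/(sqrt(9 - 2*(-5 + 9)) - 35693) = 1/(sqrt(9 - 2*4) - 35693) = 1/(sqrt(9 - 8) - 35693) = 1/(sqrt(1) - 35693) = 1/(1 - 35693) = 1/(-35692) = -1/35692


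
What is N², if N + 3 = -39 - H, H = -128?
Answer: 7396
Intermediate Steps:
N = 86 (N = -3 + (-39 - 1*(-128)) = -3 + (-39 + 128) = -3 + 89 = 86)
N² = 86² = 7396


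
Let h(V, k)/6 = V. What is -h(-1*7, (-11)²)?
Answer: 42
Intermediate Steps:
h(V, k) = 6*V
-h(-1*7, (-11)²) = -6*(-1*7) = -6*(-7) = -1*(-42) = 42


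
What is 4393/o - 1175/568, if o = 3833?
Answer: -2008551/2177144 ≈ -0.92256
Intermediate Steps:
4393/o - 1175/568 = 4393/3833 - 1175/568 = -2008551/2177144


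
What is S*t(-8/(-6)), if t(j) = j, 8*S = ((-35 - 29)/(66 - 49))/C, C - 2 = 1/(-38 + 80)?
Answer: -448/1445 ≈ -0.31003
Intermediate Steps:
C = 85/42 (C = 2 + 1/(-38 + 80) = 2 + 1/42 = 85/42 ≈ 2.0238)
S = -336/1445 (S = (((-35 - 29)/(66 - 49))/(85/42))/8 = (-64/17*(42/85))/8 = (-64*1/17*(42/85))/8 = (-64/17*42/85)/8 = (⅛)*(-2688/1445) = -336/1445 ≈ -0.23253)
S*t(-8/(-6)) = -(-2688)/(1445*(-6)) = -(-2688)*(-1)/(1445*6) = -336/1445*4/3 = -448/1445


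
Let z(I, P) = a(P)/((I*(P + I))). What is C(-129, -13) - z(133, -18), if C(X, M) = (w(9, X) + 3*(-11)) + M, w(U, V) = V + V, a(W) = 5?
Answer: -929937/3059 ≈ -304.00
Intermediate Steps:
z(I, P) = 5/(I*(I + P)) (z(I, P) = 5/((I*(P + I))) = 5/((I*(I + P))) = 5*(1/(I*(I + P))) = 5/(I*(I + P)))
w(U, V) = 2*V
C(X, M) = -33 + M + 2*X (C(X, M) = (2*X + 3*(-11)) + M = (2*X - 33) + M = (-33 + 2*X) + M = -33 + M + 2*X)
C(-129, -13) - z(133, -18) = (-33 - 13 + 2*(-129)) - 5/(133*(133 - 18)) = (-33 - 13 - 258) - 5/(133*115) = -304 - 5/(133*115) = -304 - 1*1/3059 = -304 - 1/3059 = -929937/3059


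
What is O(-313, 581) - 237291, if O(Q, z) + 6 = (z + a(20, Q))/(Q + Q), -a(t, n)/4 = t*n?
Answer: -148573543/626 ≈ -2.3734e+5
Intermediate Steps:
a(t, n) = -4*n*t (a(t, n) = -4*t*n = -4*n*t)
O(Q, z) = -6 + (z - 80*Q)/(2*Q) (O(Q, z) = -6 + (z - 4*Q*20)/(Q + Q) = -6 + (z - 80*Q)/((2*Q)) = -6 + (z - 80*Q)*(1/(2*Q)) = -6 + (z - 80*Q)/(2*Q))
O(-313, 581) - 237291 = (-46 + (½)*581/(-313)) - 237291 = (-46 + (½)*581*(-1/313)) - 237291 = (-46 - 581/626) - 237291 = -29377/626 - 237291 = -148573543/626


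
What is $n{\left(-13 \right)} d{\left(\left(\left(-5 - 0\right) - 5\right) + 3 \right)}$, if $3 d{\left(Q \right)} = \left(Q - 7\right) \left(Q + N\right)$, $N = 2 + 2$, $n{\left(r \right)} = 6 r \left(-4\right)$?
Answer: $4368$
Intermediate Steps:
$n{\left(r \right)} = - 24 r$
$N = 4$
$d{\left(Q \right)} = \frac{\left(-7 + Q\right) \left(4 + Q\right)}{3}$ ($d{\left(Q \right)} = \frac{\left(Q - 7\right) \left(Q + 4\right)}{3} = \frac{\left(-7 + Q\right) \left(4 + Q\right)}{3}$)
$n{\left(-13 \right)} d{\left(\left(\left(-5 - 0\right) - 5\right) + 3 \right)} = \left(-24\right) \left(-13\right) \left(- \frac{28}{3} - \left(\left(\left(-5 - 0\right) - 5\right) + 3\right) + \frac{\left(\left(\left(-5 - 0\right) - 5\right) + 3\right)^{2}}{3}\right) = 312 \left(- \frac{28}{3} - \left(\left(\left(-5 + 0\right) - 5\right) + 3\right) + \frac{\left(\left(\left(-5 + 0\right) - 5\right) + 3\right)^{2}}{3}\right) = 312 \left(- \frac{28}{3} - \left(\left(-5 - 5\right) + 3\right) + \frac{\left(\left(-5 - 5\right) + 3\right)^{2}}{3}\right) = 312 \left(- \frac{28}{3} - \left(-10 + 3\right) + \frac{\left(-10 + 3\right)^{2}}{3}\right) = 312 \left(- \frac{28}{3} - -7 + \frac{\left(-7\right)^{2}}{3}\right) = 312 \left(- \frac{28}{3} + 7 + \frac{1}{3} \cdot 49\right) = 312 \left(- \frac{28}{3} + 7 + \frac{49}{3}\right) = 312 \cdot 14 = 4368$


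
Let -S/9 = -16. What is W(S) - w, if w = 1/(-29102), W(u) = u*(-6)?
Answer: -25144127/29102 ≈ -864.00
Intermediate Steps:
S = 144 (S = -9*(-16) = 144)
W(u) = -6*u
w = -1/29102 ≈ -3.4362e-5
W(S) - w = -6*144 - 1*(-1/29102) = -864 + 1/29102 = -25144127/29102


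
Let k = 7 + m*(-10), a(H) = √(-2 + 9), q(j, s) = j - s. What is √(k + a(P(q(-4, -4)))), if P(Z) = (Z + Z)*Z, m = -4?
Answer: √(47 + √7) ≈ 7.0460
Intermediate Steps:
P(Z) = 2*Z² (P(Z) = (2*Z)*Z = 2*Z²)
a(H) = √7
k = 47 (k = 7 - 4*(-10) = 7 + 40 = 47)
√(k + a(P(q(-4, -4)))) = √(47 + √7)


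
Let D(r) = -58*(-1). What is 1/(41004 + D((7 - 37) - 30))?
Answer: 1/41062 ≈ 2.4353e-5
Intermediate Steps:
D(r) = 58
1/(41004 + D((7 - 37) - 30)) = 1/(41004 + 58) = 1/41062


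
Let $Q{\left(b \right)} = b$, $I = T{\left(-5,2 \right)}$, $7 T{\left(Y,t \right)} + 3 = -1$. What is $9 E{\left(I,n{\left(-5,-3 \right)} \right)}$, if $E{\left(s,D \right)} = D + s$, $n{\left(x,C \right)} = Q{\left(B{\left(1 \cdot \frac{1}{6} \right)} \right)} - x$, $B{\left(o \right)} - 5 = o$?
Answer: $\frac{1209}{14} \approx 86.357$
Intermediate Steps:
$T{\left(Y,t \right)} = - \frac{4}{7}$ ($T{\left(Y,t \right)} = - \frac{3}{7} + \frac{1}{7} \left(-1\right) = - \frac{3}{7} - \frac{1}{7} = - \frac{4}{7}$)
$I = - \frac{4}{7} \approx -0.57143$
$B{\left(o \right)} = 5 + o$
$n{\left(x,C \right)} = \frac{31}{6} - x$ ($n{\left(x,C \right)} = \left(5 + 1 \cdot \frac{1}{6}\right) - x = \left(5 + \frac{1}{6}\right) - x = \frac{31}{6} - x$)
$9 E{\left(I,n{\left(-5,-3 \right)} \right)} = 9 \left(\left(\frac{31}{6} - -5\right) - \frac{4}{7}\right) = 9 \left(\left(\frac{31}{6} + 5\right) - \frac{4}{7}\right) = 9 \left(\frac{61}{6} - \frac{4}{7}\right) = 9 \cdot \frac{403}{42} = \frac{1209}{14}$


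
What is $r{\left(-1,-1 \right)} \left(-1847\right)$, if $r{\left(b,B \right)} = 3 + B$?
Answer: $-3694$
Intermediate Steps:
$r{\left(-1,-1 \right)} \left(-1847\right) = \left(3 - 1\right) \left(-1847\right) = 2 \left(-1847\right) = -3694$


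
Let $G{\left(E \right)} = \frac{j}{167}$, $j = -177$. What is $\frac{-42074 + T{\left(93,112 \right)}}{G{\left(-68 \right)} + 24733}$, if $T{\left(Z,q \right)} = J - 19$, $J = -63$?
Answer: $- \frac{3520026}{2065117} \approx -1.7045$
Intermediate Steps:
$T{\left(Z,q \right)} = -82$ ($T{\left(Z,q \right)} = -63 - 19 = -82$)
$G{\left(E \right)} = - \frac{177}{167}$
$\frac{-42074 + T{\left(93,112 \right)}}{G{\left(-68 \right)} + 24733} = \frac{-42074 - 82}{- \frac{177}{167} + 24733} = - \frac{42156}{\frac{4130234}{167}} = \left(-42156\right) \frac{167}{4130234} = - \frac{3520026}{2065117}$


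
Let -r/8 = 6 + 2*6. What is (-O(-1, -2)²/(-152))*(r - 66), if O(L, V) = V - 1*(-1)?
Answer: -105/76 ≈ -1.3816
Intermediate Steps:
O(L, V) = 1 + V (O(L, V) = V + 1 = 1 + V)
r = -144 (r = -8*(6 + 2*6) = -8*(6 + 12) = -8*18 = -144)
(-O(-1, -2)²/(-152))*(r - 66) = (-(1 - 2)²/(-152))*(-144 - 66) = -(-1)²*(-1)/152*(-210) = -(-1)/152*(-210) = -1*(-1/152)*(-210) = (1/152)*(-210) = -105/76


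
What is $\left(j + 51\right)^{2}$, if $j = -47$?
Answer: $16$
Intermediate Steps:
$\left(j + 51\right)^{2} = \left(-47 + 51\right)^{2} = 4^{2} = 16$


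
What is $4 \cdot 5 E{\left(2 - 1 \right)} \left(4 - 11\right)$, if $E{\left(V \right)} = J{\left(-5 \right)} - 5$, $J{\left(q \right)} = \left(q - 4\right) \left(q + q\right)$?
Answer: $-11900$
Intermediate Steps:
$J{\left(q \right)} = 2 q \left(-4 + q\right)$ ($J{\left(q \right)} = \left(-4 + q\right) 2 q = 2 q \left(-4 + q\right)$)
$E{\left(V \right)} = 85$ ($E{\left(V \right)} = 2 \left(-5\right) \left(-4 - 5\right) - 5 = 2 \left(-5\right) \left(-9\right) - 5 = 90 - 5 = 85$)
$4 \cdot 5 E{\left(2 - 1 \right)} \left(4 - 11\right) = 4 \cdot 5 \cdot 85 \left(4 - 11\right) = 20 \cdot 85 \left(-7\right) = 1700 \left(-7\right) = -11900$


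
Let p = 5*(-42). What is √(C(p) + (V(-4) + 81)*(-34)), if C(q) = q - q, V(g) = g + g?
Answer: I*√2482 ≈ 49.82*I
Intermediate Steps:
V(g) = 2*g
p = -210
C(q) = 0
√(C(p) + (V(-4) + 81)*(-34)) = √(0 + (2*(-4) + 81)*(-34)) = √(0 + (-8 + 81)*(-34)) = √(0 + 73*(-34)) = √(0 - 2482) = √(-2482) = I*√2482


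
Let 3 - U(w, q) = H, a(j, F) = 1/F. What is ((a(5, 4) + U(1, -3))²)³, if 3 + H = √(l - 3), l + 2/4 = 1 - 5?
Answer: (25 - 2*I*√30)⁶/4096 ≈ -79520.0 - 62190.0*I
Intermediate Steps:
l = -9/2 (l = -½ + (1 - 5) = -½ - 4 = -9/2 ≈ -4.5000)
H = -3 + I*√30/2 (H = -3 + √(-9/2 - 3) = -3 + √(-15/2) = -3 + I*√30/2 ≈ -3.0 + 2.7386*I)
U(w, q) = 6 - I*√30/2 (U(w, q) = 3 - (-3 + I*√30/2) = 3 + (3 - I*√30/2) = 6 - I*√30/2)
((a(5, 4) + U(1, -3))²)³ = ((1/4 + (6 - I*√30/2))²)³ = ((¼ + (6 - I*√30/2))²)³ = ((25/4 - I*√30/2)²)³ = (25/4 - I*√30/2)⁶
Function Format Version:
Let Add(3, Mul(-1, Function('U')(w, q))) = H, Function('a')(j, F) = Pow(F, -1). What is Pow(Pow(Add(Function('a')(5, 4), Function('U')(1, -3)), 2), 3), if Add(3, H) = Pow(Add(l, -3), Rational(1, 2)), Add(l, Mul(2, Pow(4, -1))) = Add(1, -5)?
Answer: Mul(Rational(1, 4096), Pow(Add(25, Mul(-2, I, Pow(30, Rational(1, 2)))), 6)) ≈ Add(-79520., Mul(-62190., I))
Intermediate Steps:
l = Rational(-9, 2) (l = Add(Rational(-1, 2), Add(1, -5)) = Add(Rational(-1, 2), -4) = Rational(-9, 2) ≈ -4.5000)
H = Add(-3, Mul(Rational(1, 2), I, Pow(30, Rational(1, 2)))) (H = Add(-3, Pow(Add(Rational(-9, 2), -3), Rational(1, 2))) = Add(-3, Pow(Rational(-15, 2), Rational(1, 2))) = Add(-3, Mul(Rational(1, 2), I, Pow(30, Rational(1, 2)))) ≈ Add(-3.0000, Mul(2.7386, I)))
Function('U')(w, q) = Add(6, Mul(Rational(-1, 2), I, Pow(30, Rational(1, 2)))) (Function('U')(w, q) = Add(3, Mul(-1, Add(-3, Mul(Rational(1, 2), I, Pow(30, Rational(1, 2)))))) = Add(3, Add(3, Mul(Rational(-1, 2), I, Pow(30, Rational(1, 2))))) = Add(6, Mul(Rational(-1, 2), I, Pow(30, Rational(1, 2)))))
Pow(Pow(Add(Function('a')(5, 4), Function('U')(1, -3)), 2), 3) = Pow(Pow(Add(Pow(4, -1), Add(6, Mul(Rational(-1, 2), I, Pow(30, Rational(1, 2))))), 2), 3) = Pow(Pow(Add(Rational(1, 4), Add(6, Mul(Rational(-1, 2), I, Pow(30, Rational(1, 2))))), 2), 3) = Pow(Pow(Add(Rational(25, 4), Mul(Rational(-1, 2), I, Pow(30, Rational(1, 2)))), 2), 3) = Pow(Add(Rational(25, 4), Mul(Rational(-1, 2), I, Pow(30, Rational(1, 2)))), 6)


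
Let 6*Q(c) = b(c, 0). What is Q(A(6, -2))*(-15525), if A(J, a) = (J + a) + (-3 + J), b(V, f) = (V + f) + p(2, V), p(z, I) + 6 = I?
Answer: -20700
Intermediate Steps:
p(z, I) = -6 + I
b(V, f) = -6 + f + 2*V (b(V, f) = (V + f) + (-6 + V) = -6 + f + 2*V)
A(J, a) = -3 + a + 2*J
Q(c) = -1 + c/3 (Q(c) = (-6 + 0 + 2*c)/6 = (-6 + 2*c)/6 = -1 + c/3)
Q(A(6, -2))*(-15525) = (-1 + (-3 - 2 + 2*6)/3)*(-15525) = (-1 + (-3 - 2 + 12)/3)*(-15525) = (-1 + (⅓)*7)*(-15525) = (-1 + 7/3)*(-15525) = (4/3)*(-15525) = -20700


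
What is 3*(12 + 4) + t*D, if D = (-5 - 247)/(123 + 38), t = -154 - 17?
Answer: 7260/23 ≈ 315.65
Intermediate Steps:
t = -171
D = -36/23 (D = -252/161 = -252*1/161 = -36/23 ≈ -1.5652)
3*(12 + 4) + t*D = 3*(12 + 4) - 171*(-36/23) = 3*16 + 6156/23 = 48 + 6156/23 = 7260/23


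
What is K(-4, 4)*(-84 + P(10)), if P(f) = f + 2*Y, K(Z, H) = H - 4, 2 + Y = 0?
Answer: 0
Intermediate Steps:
Y = -2 (Y = -2 + 0 = -2)
K(Z, H) = -4 + H
P(f) = -4 + f (P(f) = f + 2*(-2) = f - 4 = -4 + f)
K(-4, 4)*(-84 + P(10)) = (-4 + 4)*(-84 + (-4 + 10)) = 0*(-84 + 6) = 0*(-78) = 0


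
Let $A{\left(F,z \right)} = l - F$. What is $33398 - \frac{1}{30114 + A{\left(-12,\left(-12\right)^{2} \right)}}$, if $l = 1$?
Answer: $\frac{1006181545}{30127} \approx 33398.0$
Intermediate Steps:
$A{\left(F,z \right)} = 1 - F$
$33398 - \frac{1}{30114 + A{\left(-12,\left(-12\right)^{2} \right)}} = 33398 - \frac{1}{30114 + \left(1 - -12\right)} = 33398 - \frac{1}{30114 + \left(1 + 12\right)} = 33398 - \frac{1}{30114 + 13} = 33398 - \frac{1}{30127} = \frac{1006181545}{30127}$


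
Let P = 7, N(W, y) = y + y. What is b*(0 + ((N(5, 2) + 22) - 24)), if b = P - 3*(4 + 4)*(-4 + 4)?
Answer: 14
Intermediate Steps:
N(W, y) = 2*y
b = 7 (b = 7 - 3*(4 + 4)*(-4 + 4) = 7 - 24*0 = 7 - 3*0 = 7 + 0 = 7)
b*(0 + ((N(5, 2) + 22) - 24)) = 7*(0 + ((2*2 + 22) - 24)) = 7*(0 + ((4 + 22) - 24)) = 7*(0 + (26 - 24)) = 7*(0 + 2) = 7*2 = 14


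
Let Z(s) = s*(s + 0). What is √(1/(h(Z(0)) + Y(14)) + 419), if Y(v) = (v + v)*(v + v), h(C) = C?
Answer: √328497/28 ≈ 20.470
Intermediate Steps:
Z(s) = s² (Z(s) = s*s = s²)
Y(v) = 4*v² (Y(v) = (2*v)*(2*v) = 4*v²)
√(1/(h(Z(0)) + Y(14)) + 419) = √(1/(0² + 4*14²) + 419) = √(1/(0 + 4*196) + 419) = √(1/(0 + 784) + 419) = √(1/784 + 419) = √(328497/784) = √328497/28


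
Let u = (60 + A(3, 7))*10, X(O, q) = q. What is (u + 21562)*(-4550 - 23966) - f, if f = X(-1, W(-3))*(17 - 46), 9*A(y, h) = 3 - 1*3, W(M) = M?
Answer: -631971679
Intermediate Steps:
A(y, h) = 0 (A(y, h) = (3 - 1*3)/9 = (3 - 3)/9 = (1/9)*0 = 0)
u = 600 (u = (60 + 0)*10 = 60*10 = 600)
f = 87 (f = -3*(17 - 46) = -3*(-29) = 87)
(u + 21562)*(-4550 - 23966) - f = (600 + 21562)*(-4550 - 23966) - 1*87 = 22162*(-28516) - 87 = -631971592 - 87 = -631971679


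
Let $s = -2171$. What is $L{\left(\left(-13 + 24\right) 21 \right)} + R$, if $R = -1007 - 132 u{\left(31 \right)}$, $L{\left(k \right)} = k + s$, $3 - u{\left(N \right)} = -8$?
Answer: $-4399$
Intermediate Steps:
$u{\left(N \right)} = 11$ ($u{\left(N \right)} = 3 - -8 = 3 + 8 = 11$)
$L{\left(k \right)} = -2171 + k$ ($L{\left(k \right)} = k - 2171 = -2171 + k$)
$R = -2459$ ($R = -1007 - 1452 = -2459$)
$L{\left(\left(-13 + 24\right) 21 \right)} + R = \left(-2171 + \left(-13 + 24\right) 21\right) - 2459 = \left(-2171 + 11 \cdot 21\right) - 2459 = \left(-2171 + 231\right) - 2459 = -1940 - 2459 = -4399$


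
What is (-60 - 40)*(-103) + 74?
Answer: 10374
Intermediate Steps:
(-60 - 40)*(-103) + 74 = -100*(-103) + 74 = 10300 + 74 = 10374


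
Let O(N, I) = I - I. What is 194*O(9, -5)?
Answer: 0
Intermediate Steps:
O(N, I) = 0
194*O(9, -5) = 194*0 = 0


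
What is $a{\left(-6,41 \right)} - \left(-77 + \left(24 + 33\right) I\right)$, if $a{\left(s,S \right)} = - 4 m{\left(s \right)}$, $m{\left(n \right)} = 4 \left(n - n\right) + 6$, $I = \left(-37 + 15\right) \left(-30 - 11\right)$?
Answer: $-51361$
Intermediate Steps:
$I = 902$ ($I = \left(-22\right) \left(-41\right) = 902$)
$m{\left(n \right)} = 6$ ($m{\left(n \right)} = 4 \cdot 0 + 6 = 0 + 6 = 6$)
$a{\left(s,S \right)} = -24$ ($a{\left(s,S \right)} = \left(-4\right) 6 = -24$)
$a{\left(-6,41 \right)} - \left(-77 + \left(24 + 33\right) I\right) = -24 - \left(-77 + \left(24 + 33\right) 902\right) = -24 - \left(-77 + 57 \cdot 902\right) = -24 - \left(-77 + 51414\right) = -24 - 51337 = -51361$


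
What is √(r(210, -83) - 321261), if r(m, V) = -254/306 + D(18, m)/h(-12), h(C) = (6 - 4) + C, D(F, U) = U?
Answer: I*√835656641/51 ≈ 566.82*I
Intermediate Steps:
h(C) = 2 + C
r(m, V) = -127/153 - m/10 (r(m, V) = -254/306 + m/(2 - 12) = -254*1/306 + m/(-10) = -127/153 + m*(-⅒) = -127/153 - m/10)
√(r(210, -83) - 321261) = √((-127/153 - ⅒*210) - 321261) = √((-127/153 - 21) - 321261) = √(-3340/153 - 321261) = √(-49156273/153) = I*√835656641/51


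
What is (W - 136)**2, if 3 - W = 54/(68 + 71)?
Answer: 343768681/19321 ≈ 17793.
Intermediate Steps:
W = 363/139 (W = 3 - 54/(68 + 71) = 3 - 54/139 = 363/139 ≈ 2.6115)
(W - 136)**2 = (363/139 - 136)**2 = (-18541/139)**2 = 343768681/19321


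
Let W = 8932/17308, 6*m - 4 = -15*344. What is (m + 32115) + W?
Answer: 405736508/12981 ≈ 31256.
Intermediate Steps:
m = -2578/3 (m = ⅔ + (-15*344)/6 = ⅔ + (⅙)*(-5160) = ⅔ - 860 = -2578/3 ≈ -859.33)
W = 2233/4327 (W = 8932*(1/17308) = 2233/4327 ≈ 0.51606)
(m + 32115) + W = (-2578/3 + 32115) + 2233/4327 = 93767/3 + 2233/4327 = 405736508/12981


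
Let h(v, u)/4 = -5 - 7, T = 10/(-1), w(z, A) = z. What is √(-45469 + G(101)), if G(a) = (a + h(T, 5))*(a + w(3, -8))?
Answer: I*√39957 ≈ 199.89*I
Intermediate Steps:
T = -10 (T = 10*(-1) = -10)
h(v, u) = -48 (h(v, u) = 4*(-5 - 7) = 4*(-12) = -48)
G(a) = (-48 + a)*(3 + a) (G(a) = (a - 48)*(a + 3) = (-48 + a)*(3 + a))
√(-45469 + G(101)) = √(-45469 + (-144 + 101² - 45*101)) = √(-45469 + (-144 + 10201 - 4545)) = √(-45469 + 5512) = √(-39957) = I*√39957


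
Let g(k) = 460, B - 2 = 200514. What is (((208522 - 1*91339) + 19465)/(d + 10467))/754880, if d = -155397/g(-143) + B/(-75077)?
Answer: 29494975451/1649994355829498 ≈ 1.7876e-5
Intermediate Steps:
B = 200516 (B = 2 + 200514 = 200516)
d = -11758977929/34535420 (d = -155397/460 + 200516/(-75077) = -155397*1/460 + 200516*(-1/75077) = -155397/460 - 200516/75077 = -11758977929/34535420 ≈ -340.49)
(((208522 - 1*91339) + 19465)/(d + 10467))/754880 = (((208522 - 1*91339) + 19465)/(-11758977929/34535420 + 10467))/754880 = (((208522 - 91339) + 19465)/(349723263211/34535420))*(1/754880) = ((117183 + 19465)*(34535420/349723263211))*(1/754880) = (136648*(34535420/349723263211))*(1/754880) = (4719196072160/349723263211)*(1/754880) = 29494975451/1649994355829498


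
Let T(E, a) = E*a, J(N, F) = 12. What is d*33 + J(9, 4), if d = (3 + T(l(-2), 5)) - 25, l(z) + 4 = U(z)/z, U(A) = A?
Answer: -1209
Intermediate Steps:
l(z) = -3 (l(z) = -4 + z/z = -4 + 1 = -3)
d = -37 (d = (3 - 3*5) - 25 = (3 - 15) - 25 = -12 - 25 = -37)
d*33 + J(9, 4) = -37*33 + 12 = -1221 + 12 = -1209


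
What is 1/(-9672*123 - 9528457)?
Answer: -1/10718113 ≈ -9.3300e-8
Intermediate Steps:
1/(-9672*123 - 9528457) = 1/(-1189656 - 9528457) = 1/(-10718113) = -1/10718113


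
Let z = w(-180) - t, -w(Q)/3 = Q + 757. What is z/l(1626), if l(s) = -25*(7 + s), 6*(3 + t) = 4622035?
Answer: 4632403/244950 ≈ 18.912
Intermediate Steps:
t = 4622017/6 (t = -3 + (⅙)*4622035 = -3 + 4622035/6 = 4622017/6 ≈ 7.7034e+5)
w(Q) = -2271 - 3*Q (w(Q) = -3*(Q + 757) = -3*(757 + Q) = -2271 - 3*Q)
l(s) = -175 - 25*s
z = -4632403/6 (z = (-2271 - 3*(-180)) - 1*4622017/6 = (-2271 + 540) - 4622017/6 = -1731 - 4622017/6 = -4632403/6 ≈ -7.7207e+5)
z/l(1626) = -4632403/(6*(-175 - 25*1626)) = -4632403/(6*(-175 - 40650)) = -4632403/6/(-40825) = -4632403/6*(-1/40825) = 4632403/244950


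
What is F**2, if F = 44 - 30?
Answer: 196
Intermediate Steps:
F = 14
F**2 = 14**2 = 196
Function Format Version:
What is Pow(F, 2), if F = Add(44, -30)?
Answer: 196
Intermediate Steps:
F = 14
Pow(F, 2) = Pow(14, 2) = 196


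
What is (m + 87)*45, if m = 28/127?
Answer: 498465/127 ≈ 3924.9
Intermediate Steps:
m = 28/127 (m = 28*(1/127) = 28/127 ≈ 0.22047)
(m + 87)*45 = (28/127 + 87)*45 = (11077/127)*45 = 498465/127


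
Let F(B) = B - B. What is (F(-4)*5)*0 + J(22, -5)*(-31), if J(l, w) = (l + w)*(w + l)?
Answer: -8959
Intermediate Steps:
F(B) = 0
J(l, w) = (l + w)**2 (J(l, w) = (l + w)*(l + w) = (l + w)**2)
(F(-4)*5)*0 + J(22, -5)*(-31) = (0*5)*0 + (22 - 5)**2*(-31) = 0*0 + 17**2*(-31) = 0 + 289*(-31) = 0 - 8959 = -8959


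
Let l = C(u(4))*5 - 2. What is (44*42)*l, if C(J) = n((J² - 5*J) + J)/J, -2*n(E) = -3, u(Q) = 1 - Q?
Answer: -8316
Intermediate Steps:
n(E) = 3/2 (n(E) = -½*(-3) = 3/2)
C(J) = 3/(2*J)
l = -9/2 (l = (3/(2*(1 - 1*4)))*5 - 2 = (3/(2*(1 - 4)))*5 - 2 = ((3/2)/(-3))*5 - 2 = ((3/2)*(-⅓))*5 - 2 = -½*5 - 2 = -5/2 - 2 = -9/2 ≈ -4.5000)
(44*42)*l = (44*42)*(-9/2) = 1848*(-9/2) = -8316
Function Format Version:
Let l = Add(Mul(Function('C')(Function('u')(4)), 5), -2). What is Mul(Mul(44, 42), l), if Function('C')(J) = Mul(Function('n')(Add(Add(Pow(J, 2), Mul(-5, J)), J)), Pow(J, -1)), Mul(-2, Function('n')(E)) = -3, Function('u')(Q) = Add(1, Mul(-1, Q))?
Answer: -8316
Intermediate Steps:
Function('n')(E) = Rational(3, 2) (Function('n')(E) = Mul(Rational(-1, 2), -3) = Rational(3, 2))
Function('C')(J) = Mul(Rational(3, 2), Pow(J, -1))
l = Rational(-9, 2) (l = Add(Mul(Mul(Rational(3, 2), Pow(Add(1, Mul(-1, 4)), -1)), 5), -2) = Add(Mul(Mul(Rational(3, 2), Pow(Add(1, -4), -1)), 5), -2) = Add(Mul(Mul(Rational(3, 2), Pow(-3, -1)), 5), -2) = Add(Mul(Mul(Rational(3, 2), Rational(-1, 3)), 5), -2) = Add(Mul(Rational(-1, 2), 5), -2) = Add(Rational(-5, 2), -2) = Rational(-9, 2) ≈ -4.5000)
Mul(Mul(44, 42), l) = Mul(Mul(44, 42), Rational(-9, 2)) = Mul(1848, Rational(-9, 2)) = -8316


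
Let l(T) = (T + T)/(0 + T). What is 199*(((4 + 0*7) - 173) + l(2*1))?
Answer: -33233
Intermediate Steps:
l(T) = 2 (l(T) = (2*T)/T = 2)
199*(((4 + 0*7) - 173) + l(2*1)) = 199*(((4 + 0*7) - 173) + 2) = 199*(((4 + 0) - 173) + 2) = 199*((4 - 173) + 2) = 199*(-169 + 2) = 199*(-167) = -33233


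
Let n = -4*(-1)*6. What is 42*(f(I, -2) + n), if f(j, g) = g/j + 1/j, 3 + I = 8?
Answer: 4998/5 ≈ 999.60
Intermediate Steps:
I = 5 (I = -3 + 8 = 5)
f(j, g) = 1/j + g/j (f(j, g) = g/j + 1/j = 1/j + g/j)
n = 24 (n = 4*6 = 24)
42*(f(I, -2) + n) = 42*((1 - 2)/5 + 24) = 42*((1/5)*(-1) + 24) = 42*(-1/5 + 24) = 42*(119/5) = 4998/5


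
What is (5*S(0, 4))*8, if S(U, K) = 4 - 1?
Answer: 120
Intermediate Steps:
S(U, K) = 3
(5*S(0, 4))*8 = (5*3)*8 = 15*8 = 120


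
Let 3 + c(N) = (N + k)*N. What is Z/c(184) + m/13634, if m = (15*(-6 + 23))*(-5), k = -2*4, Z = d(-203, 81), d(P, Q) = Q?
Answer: -2363613/25969562 ≈ -0.091015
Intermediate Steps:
Z = 81
k = -8
c(N) = -3 + N*(-8 + N) (c(N) = -3 + (N - 8)*N = -3 + (-8 + N)*N = -3 + N*(-8 + N))
m = -1275 (m = (15*17)*(-5) = 255*(-5) = -1275)
Z/c(184) + m/13634 = 81/(-3 + 184² - 8*184) - 1275/13634 = 81/(-3 + 33856 - 1472) - 1275*1/13634 = 81/32381 - 75/802 = -2363613/25969562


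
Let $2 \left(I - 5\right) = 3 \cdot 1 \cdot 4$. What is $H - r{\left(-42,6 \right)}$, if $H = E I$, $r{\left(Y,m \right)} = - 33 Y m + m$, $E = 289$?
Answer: $-5143$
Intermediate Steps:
$r{\left(Y,m \right)} = m - 33 Y m$ ($r{\left(Y,m \right)} = - 33 Y m + m = m - 33 Y m$)
$I = 11$ ($I = 5 + \frac{3 \cdot 1 \cdot 4}{2} = 5 + \frac{3 \cdot 4}{2} = 5 + \frac{1}{2} \cdot 12 = 5 + 6 = 11$)
$H = 3179$ ($H = 289 \cdot 11 = 3179$)
$H - r{\left(-42,6 \right)} = 3179 - 6 \left(1 - -1386\right) = 3179 - 6 \left(1 + 1386\right) = 3179 - 6 \cdot 1387 = 3179 - 8322 = -5143$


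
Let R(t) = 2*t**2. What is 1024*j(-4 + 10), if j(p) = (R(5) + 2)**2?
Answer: 2768896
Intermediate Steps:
j(p) = 2704 (j(p) = (2*5**2 + 2)**2 = (2*25 + 2)**2 = (50 + 2)**2 = 52**2 = 2704)
1024*j(-4 + 10) = 1024*2704 = 2768896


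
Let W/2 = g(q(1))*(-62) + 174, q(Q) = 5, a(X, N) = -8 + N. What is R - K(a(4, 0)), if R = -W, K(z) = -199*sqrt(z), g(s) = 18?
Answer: 1884 + 398*I*sqrt(2) ≈ 1884.0 + 562.86*I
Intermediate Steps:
W = -1884 (W = 2*(18*(-62) + 174) = 2*(-1116 + 174) = 2*(-942) = -1884)
R = 1884 (R = -1*(-1884) = 1884)
R - K(a(4, 0)) = 1884 - (-199)*sqrt(-8 + 0) = 1884 - (-199)*sqrt(-8) = 1884 - (-199)*2*I*sqrt(2) = 1884 - (-398)*I*sqrt(2) = 1884 + 398*I*sqrt(2)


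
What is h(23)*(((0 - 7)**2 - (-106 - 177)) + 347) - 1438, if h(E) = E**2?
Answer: 357753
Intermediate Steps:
h(23)*(((0 - 7)**2 - (-106 - 177)) + 347) - 1438 = 23**2*(((0 - 7)**2 - (-106 - 177)) + 347) - 1438 = 529*(((-7)**2 - 1*(-283)) + 347) - 1438 = 529*((49 + 283) + 347) - 1438 = 529*(332 + 347) - 1438 = 529*679 - 1438 = 359191 - 1438 = 357753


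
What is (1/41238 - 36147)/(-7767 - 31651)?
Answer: 1490629985/1625519484 ≈ 0.91702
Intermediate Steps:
(1/41238 - 36147)/(-7767 - 31651) = (1/41238 - 36147)/(-39418) = -1490629985/41238*(-1/39418) = 1490629985/1625519484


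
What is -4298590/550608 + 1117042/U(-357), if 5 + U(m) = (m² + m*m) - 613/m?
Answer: -42896729119477/12525976031928 ≈ -3.4246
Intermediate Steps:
U(m) = -5 - 613/m + 2*m² (U(m) = -5 + ((m² + m*m) - 613/m) = -5 + ((m² + m²) - 613/m) = -5 + (2*m² - 613/m) = -5 + (-613/m + 2*m²) = -5 - 613/m + 2*m²)
-4298590/550608 + 1117042/U(-357) = -4298590/550608 + 1117042/(-5 - 613/(-357) + 2*(-357)²) = -4298590*1/550608 + 1117042/(-5 - 613*(-1/357) + 2*127449) = -2149295/275304 + 1117042/(-5 + 613/357 + 254898) = -2149295/275304 + 1117042/(90997414/357) = -2149295/275304 + 1117042*(357/90997414) = -2149295/275304 + 199391997/45498707 = -42896729119477/12525976031928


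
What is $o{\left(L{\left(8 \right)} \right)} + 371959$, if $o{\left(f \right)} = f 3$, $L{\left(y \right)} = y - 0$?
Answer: $371983$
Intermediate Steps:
$L{\left(y \right)} = y$ ($L{\left(y \right)} = y + 0 = y$)
$o{\left(f \right)} = 3 f$
$o{\left(L{\left(8 \right)} \right)} + 371959 = 3 \cdot 8 + 371959 = 24 + 371959 = 371983$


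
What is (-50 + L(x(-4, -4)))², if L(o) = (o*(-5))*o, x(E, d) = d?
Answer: 16900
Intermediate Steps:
L(o) = -5*o² (L(o) = (-5*o)*o = -5*o²)
(-50 + L(x(-4, -4)))² = (-50 - 5*(-4)²)² = (-50 - 5*16)² = (-50 - 80)² = (-130)² = 16900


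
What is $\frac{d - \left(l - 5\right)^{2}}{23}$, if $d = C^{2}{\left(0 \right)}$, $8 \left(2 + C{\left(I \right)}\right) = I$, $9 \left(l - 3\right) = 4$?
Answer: $\frac{128}{1863} \approx 0.068706$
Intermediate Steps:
$l = \frac{31}{9}$ ($l = 3 + \frac{1}{9} \cdot 4 = 3 + \frac{4}{9} = \frac{31}{9} \approx 3.4444$)
$C{\left(I \right)} = -2 + \frac{I}{8}$
$d = 4$ ($d = \left(-2 + \frac{1}{8} \cdot 0\right)^{2} = \left(-2 + 0\right)^{2} = \left(-2\right)^{2} = 4$)
$\frac{d - \left(l - 5\right)^{2}}{23} = \frac{4 - \left(\frac{31}{9} - 5\right)^{2}}{23} = \left(4 - \left(- \frac{14}{9}\right)^{2}\right) \frac{1}{23} = \left(4 - \frac{196}{81}\right) \frac{1}{23} = \frac{128}{81} \cdot \frac{1}{23} = \frac{128}{1863}$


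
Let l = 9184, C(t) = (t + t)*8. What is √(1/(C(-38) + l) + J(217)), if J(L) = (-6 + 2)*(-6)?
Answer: 5*√1103222/1072 ≈ 4.8990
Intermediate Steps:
C(t) = 16*t (C(t) = (2*t)*8 = 16*t)
J(L) = 24 (J(L) = -4*(-6) = 24)
√(1/(C(-38) + l) + J(217)) = √(1/(16*(-38) + 9184) + 24) = √(1/(-608 + 9184) + 24) = √(1/8576 + 24) = √(205825/8576) = 5*√1103222/1072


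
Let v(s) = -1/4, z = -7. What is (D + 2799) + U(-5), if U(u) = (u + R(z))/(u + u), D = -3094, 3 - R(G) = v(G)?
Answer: -11793/40 ≈ -294.83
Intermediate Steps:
v(s) = -¼ (v(s) = -1*¼ = -¼)
R(G) = 13/4 (R(G) = 3 - 1*(-¼) = 3 + ¼ = 13/4)
U(u) = (13/4 + u)/(2*u) (U(u) = (u + 13/4)/(u + u) = (13/4 + u)/((2*u)) = (13/4 + u)*(1/(2*u)) = (13/4 + u)/(2*u))
(D + 2799) + U(-5) = (-3094 + 2799) + (⅛)*(13 + 4*(-5))/(-5) = -295 + (⅛)*(-⅕)*(13 - 20) = -295 + (⅛)*(-⅕)*(-7) = -295 + 7/40 = -11793/40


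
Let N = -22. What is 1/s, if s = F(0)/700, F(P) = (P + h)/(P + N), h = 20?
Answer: -770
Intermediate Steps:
F(P) = (20 + P)/(-22 + P) (F(P) = (P + 20)/(P - 22) = (20 + P)/(-22 + P))
s = -1/770 (s = ((20 + 0)/(-22 + 0))/700 = (20/(-22))*(1/700) = -1/22*20*(1/700) = -10/11*1/700 = -1/770 ≈ -0.0012987)
1/s = 1/(-1/770) = -770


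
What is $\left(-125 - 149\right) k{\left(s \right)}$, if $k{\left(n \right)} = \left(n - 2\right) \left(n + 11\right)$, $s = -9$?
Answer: $6028$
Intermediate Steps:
$k{\left(n \right)} = \left(-2 + n\right) \left(11 + n\right)$
$\left(-125 - 149\right) k{\left(s \right)} = \left(-125 - 149\right) \left(-22 + \left(-9\right)^{2} + 9 \left(-9\right)\right) = - 274 \left(-22 + 81 - 81\right) = \left(-274\right) \left(-22\right) = 6028$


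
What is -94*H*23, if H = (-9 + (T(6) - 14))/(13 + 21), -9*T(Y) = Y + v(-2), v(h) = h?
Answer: 228091/153 ≈ 1490.8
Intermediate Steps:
T(Y) = 2/9 - Y/9 (T(Y) = -(Y - 2)/9 = -(-2 + Y)/9 = 2/9 - Y/9)
H = -211/306 (H = (-9 + ((2/9 - ⅑*6) - 14))/(13 + 21) = (-9 + ((2/9 - ⅔) - 14))/34 = (-9 + (-4/9 - 14))*(1/34) = (-9 - 130/9)*(1/34) = -211/9*1/34 = -211/306 ≈ -0.68954)
-94*H*23 = -94*(-211/306)*23 = (9917/153)*23 = 228091/153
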